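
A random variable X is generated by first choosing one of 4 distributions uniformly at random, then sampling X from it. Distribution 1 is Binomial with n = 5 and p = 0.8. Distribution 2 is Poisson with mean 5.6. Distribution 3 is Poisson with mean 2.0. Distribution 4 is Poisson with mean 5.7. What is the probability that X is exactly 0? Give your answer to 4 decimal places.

0.0357

Conditional on each component, P(X = 0): 1: 0.00032; 2: 0.00369786; 3: 0.135335; 4: 0.00334597.
By total probability, P(X = 0) = 0.25·0.00032 + 0.25·0.00369786 + 0.25·0.135335 + 0.25·0.00334597 = 0.0356748.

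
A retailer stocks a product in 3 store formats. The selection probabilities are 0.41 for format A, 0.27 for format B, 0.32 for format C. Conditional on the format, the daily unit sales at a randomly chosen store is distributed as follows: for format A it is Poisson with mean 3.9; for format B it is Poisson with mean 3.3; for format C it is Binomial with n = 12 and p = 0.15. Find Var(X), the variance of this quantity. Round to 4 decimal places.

3.7924

Per component, A: μ=3.9, E[X²]=19.11; B: μ=3.3, E[X²]=14.19; C: μ=1.8, E[X²]=4.77.
E[X] = 0.41·3.9 + 0.27·3.3 + 0.32·1.8 = 3.066.
E[X²] = 0.41·19.11 + 0.27·14.19 + 0.32·4.77 = 13.1928.
Var(X) = E[X²] − (E[X])² = 13.1928 − 9.40036 = 3.79244.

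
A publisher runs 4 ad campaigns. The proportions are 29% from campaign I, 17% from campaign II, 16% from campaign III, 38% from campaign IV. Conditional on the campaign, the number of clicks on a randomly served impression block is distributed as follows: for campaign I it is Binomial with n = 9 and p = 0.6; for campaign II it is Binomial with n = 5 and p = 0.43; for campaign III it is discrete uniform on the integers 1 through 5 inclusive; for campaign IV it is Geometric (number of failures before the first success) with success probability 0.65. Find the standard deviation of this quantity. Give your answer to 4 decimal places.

Per component, I: μ=5.4, E[X²]=31.32; II: μ=2.15, E[X²]=5.848; III: μ=3, E[X²]=11; IV: μ=0.538462, E[X²]=1.11834.
E[X] = 0.29·5.4 + 0.17·2.15 + 0.16·3 + 0.38·0.538462 = 2.61612.
E[X²] = 0.29·31.32 + 0.17·5.848 + 0.16·11 + 0.38·1.11834 = 12.2619.
Var(X) = E[X²] − (E[X])² = 12.2619 − 6.84406 = 5.41787.
SD(X) = √5.41787 = 2.32763.

2.3276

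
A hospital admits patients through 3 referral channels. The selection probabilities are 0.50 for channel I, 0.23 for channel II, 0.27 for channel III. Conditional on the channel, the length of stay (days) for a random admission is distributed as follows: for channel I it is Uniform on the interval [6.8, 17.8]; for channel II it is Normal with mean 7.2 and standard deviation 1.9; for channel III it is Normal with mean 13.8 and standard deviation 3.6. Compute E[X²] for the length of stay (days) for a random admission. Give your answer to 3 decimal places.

For each component E[X²] = Var + (mean)², giving I: 161.373; II: 55.45; III: 203.4.
Overall E[X²] = 0.5·161.373 + 0.23·55.45 + 0.27·203.4 = 148.358.

148.358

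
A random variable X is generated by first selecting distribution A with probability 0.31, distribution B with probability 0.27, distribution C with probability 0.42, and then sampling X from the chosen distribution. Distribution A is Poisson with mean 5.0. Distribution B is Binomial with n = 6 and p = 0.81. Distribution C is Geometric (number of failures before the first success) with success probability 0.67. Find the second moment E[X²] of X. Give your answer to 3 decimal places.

16.337

For each component E[X²] = Var + (mean)², giving A: 30; B: 24.543; C: 0.977723.
Overall E[X²] = 0.31·30 + 0.27·24.543 + 0.42·0.977723 = 16.3373.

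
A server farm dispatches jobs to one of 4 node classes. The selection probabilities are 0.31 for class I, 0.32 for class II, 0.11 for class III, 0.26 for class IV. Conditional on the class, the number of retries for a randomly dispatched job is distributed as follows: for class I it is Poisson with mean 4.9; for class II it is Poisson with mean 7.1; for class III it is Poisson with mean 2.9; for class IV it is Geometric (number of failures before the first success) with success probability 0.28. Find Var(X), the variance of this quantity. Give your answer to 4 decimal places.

9.8816

Per component, I: μ=4.9, E[X²]=28.91; II: μ=7.1, E[X²]=57.51; III: μ=2.9, E[X²]=11.31; IV: μ=2.57143, E[X²]=15.7959.
E[X] = 0.31·4.9 + 0.32·7.1 + 0.11·2.9 + 0.26·2.57143 = 4.77857.
E[X²] = 0.31·28.91 + 0.32·57.51 + 0.11·11.31 + 0.26·15.7959 = 32.7163.
Var(X) = E[X²] − (E[X])² = 32.7163 − 22.8347 = 9.88159.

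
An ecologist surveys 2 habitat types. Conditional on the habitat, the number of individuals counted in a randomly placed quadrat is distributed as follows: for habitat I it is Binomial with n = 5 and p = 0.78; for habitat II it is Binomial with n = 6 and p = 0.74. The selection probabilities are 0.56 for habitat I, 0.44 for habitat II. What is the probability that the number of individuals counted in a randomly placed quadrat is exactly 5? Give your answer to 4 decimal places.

Conditional on each habitat, P(X = 5): I: 0.288717; II: 0.346165.
By total probability, P(X = 5) = 0.56·0.288717 + 0.44·0.346165 = 0.313994.

0.3140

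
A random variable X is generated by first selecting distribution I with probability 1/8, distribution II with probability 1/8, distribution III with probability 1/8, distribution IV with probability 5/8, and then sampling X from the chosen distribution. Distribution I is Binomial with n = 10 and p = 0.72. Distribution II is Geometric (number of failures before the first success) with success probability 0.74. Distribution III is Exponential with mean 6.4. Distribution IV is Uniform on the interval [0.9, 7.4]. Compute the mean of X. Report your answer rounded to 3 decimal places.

Component means — I: 7.2; II: 0.351351; III: 6.4; IV: 4.15.
E[X] = 0.125·7.2 + 0.125·0.351351 + 0.125·6.4 + 0.625·4.15 = 4.33767.

4.338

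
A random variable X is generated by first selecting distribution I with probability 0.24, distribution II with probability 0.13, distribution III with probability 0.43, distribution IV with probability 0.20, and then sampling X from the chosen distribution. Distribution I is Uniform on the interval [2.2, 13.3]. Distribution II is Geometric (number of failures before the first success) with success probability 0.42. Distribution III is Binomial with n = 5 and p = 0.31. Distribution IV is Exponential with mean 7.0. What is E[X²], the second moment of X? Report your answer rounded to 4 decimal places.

For each component E[X²] = Var + (mean)², giving I: 70.33; II: 5.19501; III: 3.472; IV: 98.
Overall E[X²] = 0.24·70.33 + 0.13·5.19501 + 0.43·3.472 + 0.2·98 = 38.6475.

38.6475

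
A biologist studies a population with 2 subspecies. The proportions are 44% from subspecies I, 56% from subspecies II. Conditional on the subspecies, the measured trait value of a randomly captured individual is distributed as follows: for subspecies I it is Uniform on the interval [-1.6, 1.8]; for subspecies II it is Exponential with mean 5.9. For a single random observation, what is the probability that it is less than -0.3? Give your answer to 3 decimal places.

Conditional on each subspecies, P(X < -0.3): I: 0.382353; II: 0.
By total probability, P(X < -0.3) = 0.44·0.382353 + 0.56·0 = 0.168235.

0.168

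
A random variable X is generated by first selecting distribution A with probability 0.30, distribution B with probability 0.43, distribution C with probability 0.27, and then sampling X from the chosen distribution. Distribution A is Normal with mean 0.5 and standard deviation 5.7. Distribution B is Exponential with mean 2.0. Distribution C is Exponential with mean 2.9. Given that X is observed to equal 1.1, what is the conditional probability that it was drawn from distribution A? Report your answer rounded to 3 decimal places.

Likelihoods f(1.1 | ·): A: 0.0696032; B: 0.288475; C: 0.235977.
Posterior ∝ prior × likelihood. Numerator for A: 0.3·0.0696032 = 0.020881.
Normalizing constant: 0.3·0.0696032 + 0.43·0.288475 + 0.27·0.235977 = 0.208639.
P(A | observation) = 0.020881 / 0.208639 = 0.100082.

0.100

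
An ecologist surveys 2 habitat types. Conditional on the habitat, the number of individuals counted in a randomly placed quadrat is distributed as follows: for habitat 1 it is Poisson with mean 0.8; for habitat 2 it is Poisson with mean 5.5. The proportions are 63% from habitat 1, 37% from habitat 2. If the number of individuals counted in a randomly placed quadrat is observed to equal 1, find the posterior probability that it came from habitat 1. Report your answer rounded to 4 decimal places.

Likelihoods P(X=1 | ·): 1: 0.359463; 2: 0.0224772.
Posterior ∝ prior × likelihood. Numerator for 1: 0.63·0.359463 = 0.226462.
Normalizing constant: 0.63·0.359463 + 0.37·0.0224772 = 0.234778.
P(1 | observation) = 0.226462 / 0.234778 = 0.964577.

0.9646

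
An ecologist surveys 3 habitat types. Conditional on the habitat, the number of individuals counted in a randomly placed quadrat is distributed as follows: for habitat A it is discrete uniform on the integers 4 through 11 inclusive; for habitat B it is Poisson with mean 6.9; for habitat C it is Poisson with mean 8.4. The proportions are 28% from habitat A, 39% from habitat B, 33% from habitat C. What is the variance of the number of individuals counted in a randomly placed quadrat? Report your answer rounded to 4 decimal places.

Per component, A: μ=7.5, E[X²]=61.5; B: μ=6.9, E[X²]=54.51; C: μ=8.4, E[X²]=78.96.
E[X] = 0.28·7.5 + 0.39·6.9 + 0.33·8.4 = 7.563.
E[X²] = 0.28·61.5 + 0.39·54.51 + 0.33·78.96 = 64.5357.
Var(X) = E[X²] − (E[X])² = 64.5357 − 57.199 = 7.33673.

7.3367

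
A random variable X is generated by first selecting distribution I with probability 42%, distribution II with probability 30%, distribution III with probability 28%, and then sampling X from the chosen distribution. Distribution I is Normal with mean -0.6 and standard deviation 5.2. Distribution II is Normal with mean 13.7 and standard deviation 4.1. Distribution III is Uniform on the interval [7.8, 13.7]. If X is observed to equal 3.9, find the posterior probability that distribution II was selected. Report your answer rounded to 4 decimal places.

0.0704

Likelihoods f(3.9 | ·): I: 0.0527579; II: 0.00559122; III: 0.
Posterior ∝ prior × likelihood. Numerator for II: 0.3·0.00559122 = 0.00167736.
Normalizing constant: 0.42·0.0527579 + 0.3·0.00559122 + 0.28·0 = 0.0238357.
P(II | observation) = 0.00167736 / 0.0238357 = 0.0703721.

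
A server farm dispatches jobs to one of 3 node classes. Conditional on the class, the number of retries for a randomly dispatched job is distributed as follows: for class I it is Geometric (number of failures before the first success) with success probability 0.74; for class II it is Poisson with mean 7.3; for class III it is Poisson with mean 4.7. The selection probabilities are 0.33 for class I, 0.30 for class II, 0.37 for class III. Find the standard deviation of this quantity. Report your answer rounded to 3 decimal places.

3.453

Per component, I: μ=0.351351, E[X²]=0.598247; II: μ=7.3, E[X²]=60.59; III: μ=4.7, E[X²]=26.79.
E[X] = 0.33·0.351351 + 0.3·7.3 + 0.37·4.7 = 4.04495.
E[X²] = 0.33·0.598247 + 0.3·60.59 + 0.37·26.79 = 28.2867.
Var(X) = E[X²] − (E[X])² = 28.2867 − 16.3616 = 11.9251.
SD(X) = √11.9251 = 3.45328.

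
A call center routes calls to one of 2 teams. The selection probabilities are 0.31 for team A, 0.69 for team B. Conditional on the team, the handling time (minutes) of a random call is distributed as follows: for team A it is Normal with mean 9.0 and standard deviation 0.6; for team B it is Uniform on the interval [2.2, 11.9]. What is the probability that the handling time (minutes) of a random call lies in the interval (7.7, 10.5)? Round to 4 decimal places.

Conditional on each team, P(7.7 < X < 10.5): A: 0.97866; B: 0.28866.
By total probability, P(7.7 < X < 10.5) = 0.31·0.97866 + 0.69·0.28866 = 0.50256.

0.5026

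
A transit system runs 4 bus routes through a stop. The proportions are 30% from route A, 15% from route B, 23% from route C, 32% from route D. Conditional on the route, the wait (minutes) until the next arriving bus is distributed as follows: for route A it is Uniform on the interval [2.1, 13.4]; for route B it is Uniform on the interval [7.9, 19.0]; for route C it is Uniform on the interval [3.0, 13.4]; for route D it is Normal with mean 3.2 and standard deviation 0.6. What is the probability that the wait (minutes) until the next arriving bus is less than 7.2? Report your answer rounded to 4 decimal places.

0.5483

Conditional on each route, P(X < 7.2): A: 0.451327; B: 0; C: 0.403846; D: 1.
By total probability, P(X < 7.2) = 0.3·0.451327 + 0.15·0 + 0.23·0.403846 + 0.32·1 = 0.548283.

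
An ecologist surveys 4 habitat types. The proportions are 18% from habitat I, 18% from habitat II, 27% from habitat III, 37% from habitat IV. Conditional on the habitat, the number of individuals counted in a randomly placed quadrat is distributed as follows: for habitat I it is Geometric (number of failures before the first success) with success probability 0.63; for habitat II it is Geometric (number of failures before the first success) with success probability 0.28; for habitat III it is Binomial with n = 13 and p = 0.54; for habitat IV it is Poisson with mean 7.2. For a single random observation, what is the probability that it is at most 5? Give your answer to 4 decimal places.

Conditional on each habitat, P(X ≤ 5): I: 0.997434; II: 0.860686; III: 0.19875; IV: 0.275897.
By total probability, P(X ≤ 5) = 0.18·0.997434 + 0.18·0.860686 + 0.27·0.19875 + 0.37·0.275897 = 0.490206.

0.4902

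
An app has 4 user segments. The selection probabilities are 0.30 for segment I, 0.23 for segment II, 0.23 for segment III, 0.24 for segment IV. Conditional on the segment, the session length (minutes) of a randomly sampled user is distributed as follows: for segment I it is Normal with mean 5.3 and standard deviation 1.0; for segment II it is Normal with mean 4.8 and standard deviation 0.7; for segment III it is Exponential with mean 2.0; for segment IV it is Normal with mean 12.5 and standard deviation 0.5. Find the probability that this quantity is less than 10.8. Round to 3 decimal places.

Conditional on each segment, P(X < 10.8): I: 1; II: 1; III: 0.995483; IV: 0.000336929.
By total probability, P(X < 10.8) = 0.3·1 + 0.23·1 + 0.23·0.995483 + 0.24·0.000336929 = 0.759042.

0.759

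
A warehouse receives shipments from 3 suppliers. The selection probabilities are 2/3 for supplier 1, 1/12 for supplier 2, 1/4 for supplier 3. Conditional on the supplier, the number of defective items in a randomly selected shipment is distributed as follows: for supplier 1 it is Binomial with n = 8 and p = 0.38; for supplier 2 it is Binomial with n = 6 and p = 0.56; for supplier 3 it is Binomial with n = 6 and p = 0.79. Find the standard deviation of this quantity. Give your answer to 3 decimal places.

1.468

Per component, 1: μ=3.04, E[X²]=11.1264; 2: μ=3.36, E[X²]=12.768; 3: μ=4.74, E[X²]=23.463.
E[X] = 0.666667·3.04 + 0.0833333·3.36 + 0.25·4.74 = 3.49167.
E[X²] = 0.666667·11.1264 + 0.0833333·12.768 + 0.25·23.463 = 14.3474.
Var(X) = E[X²] − (E[X])² = 14.3474 − 12.1917 = 2.15561.
SD(X) = √2.15561 = 1.4682.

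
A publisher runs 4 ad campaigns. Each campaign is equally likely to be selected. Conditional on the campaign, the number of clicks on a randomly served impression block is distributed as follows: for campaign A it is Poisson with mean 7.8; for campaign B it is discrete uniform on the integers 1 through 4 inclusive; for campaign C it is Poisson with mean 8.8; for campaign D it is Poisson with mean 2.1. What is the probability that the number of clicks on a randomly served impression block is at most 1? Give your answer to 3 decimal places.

0.159

Conditional on each campaign, P(X ≤ 1): A: 0.00360567; B: 0.25; C: 0.00147718; D: 0.379615.
By total probability, P(X ≤ 1) = 0.25·0.00360567 + 0.25·0.25 + 0.25·0.00147718 + 0.25·0.379615 = 0.158674.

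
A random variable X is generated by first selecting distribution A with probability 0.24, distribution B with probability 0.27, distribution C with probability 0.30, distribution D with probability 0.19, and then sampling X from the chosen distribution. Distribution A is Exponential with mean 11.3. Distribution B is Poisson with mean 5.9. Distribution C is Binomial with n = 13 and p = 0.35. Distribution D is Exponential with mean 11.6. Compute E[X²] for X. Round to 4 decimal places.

For each component E[X²] = Var + (mean)², giving A: 255.38; B: 40.71; C: 23.66; D: 269.12.
Overall E[X²] = 0.24·255.38 + 0.27·40.71 + 0.3·23.66 + 0.19·269.12 = 130.514.

130.5137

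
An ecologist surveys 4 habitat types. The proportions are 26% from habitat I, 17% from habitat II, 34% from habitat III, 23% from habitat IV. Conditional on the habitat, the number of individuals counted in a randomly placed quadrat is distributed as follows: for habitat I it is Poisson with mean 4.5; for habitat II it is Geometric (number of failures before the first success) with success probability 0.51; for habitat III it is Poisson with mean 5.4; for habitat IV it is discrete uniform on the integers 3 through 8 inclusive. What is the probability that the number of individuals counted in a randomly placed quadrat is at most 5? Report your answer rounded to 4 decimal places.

0.6511

Conditional on each habitat, P(X ≤ 5): I: 0.70293; II: 0.986159; III: 0.546132; IV: 0.5.
By total probability, P(X ≤ 5) = 0.26·0.70293 + 0.17·0.986159 + 0.34·0.546132 + 0.23·0.5 = 0.651094.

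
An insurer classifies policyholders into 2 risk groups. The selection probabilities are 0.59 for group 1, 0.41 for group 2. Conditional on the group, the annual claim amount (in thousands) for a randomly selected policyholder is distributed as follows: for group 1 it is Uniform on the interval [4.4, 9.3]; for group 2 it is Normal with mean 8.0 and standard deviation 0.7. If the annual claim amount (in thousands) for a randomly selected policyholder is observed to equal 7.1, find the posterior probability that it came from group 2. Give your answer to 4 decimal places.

Likelihoods f(7.1 | ·): 1: 0.204082; 2: 0.249376.
Posterior ∝ prior × likelihood. Numerator for 2: 0.41·0.249376 = 0.102244.
Normalizing constant: 0.59·0.204082 + 0.41·0.249376 = 0.222652.
P(2 | observation) = 0.102244 / 0.222652 = 0.45921.

0.4592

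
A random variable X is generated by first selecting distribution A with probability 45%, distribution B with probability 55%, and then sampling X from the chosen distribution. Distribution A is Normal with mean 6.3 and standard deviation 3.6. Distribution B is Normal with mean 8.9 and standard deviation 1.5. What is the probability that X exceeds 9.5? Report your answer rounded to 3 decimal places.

0.274

Conditional on each component, P(X > 9.5): A: 0.187031; B: 0.344578.
By total probability, P(X > 9.5) = 0.45·0.187031 + 0.55·0.344578 = 0.273682.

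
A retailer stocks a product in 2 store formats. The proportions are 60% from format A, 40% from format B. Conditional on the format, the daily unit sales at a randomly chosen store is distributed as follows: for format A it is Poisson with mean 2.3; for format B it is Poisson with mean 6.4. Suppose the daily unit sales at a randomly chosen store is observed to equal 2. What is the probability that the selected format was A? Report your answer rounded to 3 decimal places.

Likelihoods P(X=2 | ·): A: 0.265185; B: 0.0340287.
Posterior ∝ prior × likelihood. Numerator for A: 0.6·0.265185 = 0.159111.
Normalizing constant: 0.6·0.265185 + 0.4·0.0340287 = 0.172722.
P(A | observation) = 0.159111 / 0.172722 = 0.921194.

0.921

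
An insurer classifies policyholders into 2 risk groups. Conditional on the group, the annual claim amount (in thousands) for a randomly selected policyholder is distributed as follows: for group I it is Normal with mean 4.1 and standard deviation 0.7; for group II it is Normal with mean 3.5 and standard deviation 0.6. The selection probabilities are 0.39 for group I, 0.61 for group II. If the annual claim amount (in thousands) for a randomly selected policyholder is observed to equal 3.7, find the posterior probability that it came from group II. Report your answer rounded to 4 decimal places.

Likelihoods f(3.7 | ·): I: 0.484068; II: 0.628972.
Posterior ∝ prior × likelihood. Numerator for II: 0.61·0.628972 = 0.383673.
Normalizing constant: 0.39·0.484068 + 0.61·0.628972 = 0.57246.
P(II | observation) = 0.383673 / 0.57246 = 0.670218.

0.6702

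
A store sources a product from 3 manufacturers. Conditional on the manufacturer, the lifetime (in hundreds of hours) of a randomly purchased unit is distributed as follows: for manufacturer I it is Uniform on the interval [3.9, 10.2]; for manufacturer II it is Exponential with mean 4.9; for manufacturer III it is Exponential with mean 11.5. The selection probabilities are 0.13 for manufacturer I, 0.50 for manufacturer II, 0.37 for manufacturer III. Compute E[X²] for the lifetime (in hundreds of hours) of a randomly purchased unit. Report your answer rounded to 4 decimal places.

128.7663

For each component E[X²] = Var + (mean)², giving I: 53.01; II: 48.02; III: 264.5.
Overall E[X²] = 0.13·53.01 + 0.5·48.02 + 0.37·264.5 = 128.766.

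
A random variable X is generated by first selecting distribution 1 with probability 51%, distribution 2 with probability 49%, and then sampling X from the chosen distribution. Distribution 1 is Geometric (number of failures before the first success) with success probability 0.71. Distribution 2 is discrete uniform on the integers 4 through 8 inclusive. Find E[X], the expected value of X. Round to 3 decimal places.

Component means — 1: 0.408451; 2: 6.
E[X] = 0.51·0.408451 + 0.49·6 = 3.14831.

3.148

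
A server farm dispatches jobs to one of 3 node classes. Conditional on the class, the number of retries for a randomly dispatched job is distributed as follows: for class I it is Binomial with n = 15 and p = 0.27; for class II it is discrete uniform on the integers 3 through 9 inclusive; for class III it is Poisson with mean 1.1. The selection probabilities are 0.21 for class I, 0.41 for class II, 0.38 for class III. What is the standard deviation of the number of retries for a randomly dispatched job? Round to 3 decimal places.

2.728

Per component, I: μ=4.05, E[X²]=19.359; II: μ=6, E[X²]=40; III: μ=1.1, E[X²]=2.31.
E[X] = 0.21·4.05 + 0.41·6 + 0.38·1.1 = 3.7285.
E[X²] = 0.21·19.359 + 0.41·40 + 0.38·2.31 = 21.3432.
Var(X) = E[X²] − (E[X])² = 21.3432 − 13.9017 = 7.44148.
SD(X) = √7.44148 = 2.72791.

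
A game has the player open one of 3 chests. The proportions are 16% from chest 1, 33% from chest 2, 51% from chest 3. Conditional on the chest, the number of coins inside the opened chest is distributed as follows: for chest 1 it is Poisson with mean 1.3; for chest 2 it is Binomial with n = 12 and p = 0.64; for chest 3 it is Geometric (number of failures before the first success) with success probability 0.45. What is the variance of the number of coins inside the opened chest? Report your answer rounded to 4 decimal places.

Per component, 1: μ=1.3, E[X²]=2.99; 2: μ=7.68, E[X²]=61.7472; 3: μ=1.22222, E[X²]=4.20988.
E[X] = 0.16·1.3 + 0.33·7.68 + 0.51·1.22222 = 3.36573.
E[X²] = 0.16·2.99 + 0.33·61.7472 + 0.51·4.20988 = 23.002.
Var(X) = E[X²] − (E[X])² = 23.002 − 11.3282 = 11.6739.

11.6739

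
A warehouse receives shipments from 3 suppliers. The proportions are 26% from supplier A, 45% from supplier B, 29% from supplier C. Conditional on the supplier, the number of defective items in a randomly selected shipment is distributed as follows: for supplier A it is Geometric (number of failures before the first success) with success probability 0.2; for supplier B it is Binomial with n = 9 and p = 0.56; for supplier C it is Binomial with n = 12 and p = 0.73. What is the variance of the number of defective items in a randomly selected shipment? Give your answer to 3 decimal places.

Per component, A: μ=4, E[X²]=36; B: μ=5.04, E[X²]=27.6192; C: μ=8.76, E[X²]=79.1028.
E[X] = 0.26·4 + 0.45·5.04 + 0.29·8.76 = 5.8484.
E[X²] = 0.26·36 + 0.45·27.6192 + 0.29·79.1028 = 44.7285.
Var(X) = E[X²] − (E[X])² = 44.7285 − 34.2038 = 10.5247.

10.525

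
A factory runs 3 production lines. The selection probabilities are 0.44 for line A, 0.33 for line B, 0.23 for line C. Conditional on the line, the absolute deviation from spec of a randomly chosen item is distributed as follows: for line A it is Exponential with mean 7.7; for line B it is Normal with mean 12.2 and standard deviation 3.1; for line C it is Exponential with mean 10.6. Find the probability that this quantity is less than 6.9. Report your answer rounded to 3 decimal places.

Conditional on each line, P(X < 6.9): A: 0.591843; B: 0.0436628; C: 0.478446.
By total probability, P(X < 6.9) = 0.44·0.591843 + 0.33·0.0436628 + 0.23·0.478446 = 0.384862.

0.385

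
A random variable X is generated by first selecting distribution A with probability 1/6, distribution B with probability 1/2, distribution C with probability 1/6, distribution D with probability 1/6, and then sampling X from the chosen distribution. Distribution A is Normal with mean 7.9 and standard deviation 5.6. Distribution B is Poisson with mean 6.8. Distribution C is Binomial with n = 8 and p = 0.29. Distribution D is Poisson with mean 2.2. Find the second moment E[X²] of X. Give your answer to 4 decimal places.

For each component E[X²] = Var + (mean)², giving A: 93.77; B: 53.04; C: 7.0296; D: 7.04.
Overall E[X²] = 0.166667·93.77 + 0.5·53.04 + 0.166667·7.0296 + 0.166667·7.04 = 44.4933.

44.4933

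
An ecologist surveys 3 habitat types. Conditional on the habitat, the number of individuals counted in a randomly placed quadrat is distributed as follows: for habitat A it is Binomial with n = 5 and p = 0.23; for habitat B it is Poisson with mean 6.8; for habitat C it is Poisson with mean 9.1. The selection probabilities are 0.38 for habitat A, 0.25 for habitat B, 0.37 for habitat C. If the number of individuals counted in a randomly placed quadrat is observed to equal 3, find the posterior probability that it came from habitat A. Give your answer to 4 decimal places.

Likelihoods P(X=3 | ·): A: 0.0721381; B: 0.0583678; C: 0.0140247.
Posterior ∝ prior × likelihood. Numerator for A: 0.38·0.0721381 = 0.0274125.
Normalizing constant: 0.38·0.0721381 + 0.25·0.0583678 + 0.37·0.0140247 = 0.0471936.
P(A | observation) = 0.0274125 / 0.0471936 = 0.580852.

0.5809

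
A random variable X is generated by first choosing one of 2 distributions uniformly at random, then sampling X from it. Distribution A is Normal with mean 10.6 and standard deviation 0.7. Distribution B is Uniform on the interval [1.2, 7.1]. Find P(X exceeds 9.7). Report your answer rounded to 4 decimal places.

0.4504

Conditional on each component, P(X > 9.7): A: 0.900729; B: 0.
By total probability, P(X > 9.7) = 0.5·0.900729 + 0.5·0 = 0.450364.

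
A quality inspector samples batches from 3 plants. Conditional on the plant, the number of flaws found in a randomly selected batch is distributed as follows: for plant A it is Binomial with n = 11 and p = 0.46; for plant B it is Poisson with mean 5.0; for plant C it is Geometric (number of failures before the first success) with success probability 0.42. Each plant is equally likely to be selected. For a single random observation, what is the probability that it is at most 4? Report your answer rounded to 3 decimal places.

Conditional on each plant, P(X ≤ 4): A: 0.371199; B: 0.440493; C: 0.934364.
By total probability, P(X ≤ 4) = 0.333333·0.371199 + 0.333333·0.440493 + 0.333333·0.934364 = 0.582019.

0.582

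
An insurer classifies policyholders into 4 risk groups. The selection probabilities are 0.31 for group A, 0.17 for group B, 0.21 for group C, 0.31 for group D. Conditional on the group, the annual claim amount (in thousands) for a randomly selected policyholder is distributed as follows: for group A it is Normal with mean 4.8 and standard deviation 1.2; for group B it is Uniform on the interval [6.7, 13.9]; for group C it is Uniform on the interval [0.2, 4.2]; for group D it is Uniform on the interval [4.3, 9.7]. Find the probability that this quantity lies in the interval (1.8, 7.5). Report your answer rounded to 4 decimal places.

Conditional on each group, P(1.8 < X < 7.5): A: 0.981566; B: 0.111111; C: 0.6; D: 0.592593.
By total probability, P(1.8 < X < 7.5) = 0.31·0.981566 + 0.17·0.111111 + 0.21·0.6 + 0.31·0.592593 = 0.632878.

0.6329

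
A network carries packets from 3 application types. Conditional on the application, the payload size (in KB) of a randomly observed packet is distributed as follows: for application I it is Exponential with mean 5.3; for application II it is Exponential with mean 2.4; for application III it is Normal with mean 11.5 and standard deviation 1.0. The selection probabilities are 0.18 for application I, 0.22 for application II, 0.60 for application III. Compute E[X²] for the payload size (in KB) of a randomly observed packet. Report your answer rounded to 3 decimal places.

92.597

For each component E[X²] = Var + (mean)², giving I: 56.18; II: 11.52; III: 133.25.
Overall E[X²] = 0.18·56.18 + 0.22·11.52 + 0.6·133.25 = 92.5968.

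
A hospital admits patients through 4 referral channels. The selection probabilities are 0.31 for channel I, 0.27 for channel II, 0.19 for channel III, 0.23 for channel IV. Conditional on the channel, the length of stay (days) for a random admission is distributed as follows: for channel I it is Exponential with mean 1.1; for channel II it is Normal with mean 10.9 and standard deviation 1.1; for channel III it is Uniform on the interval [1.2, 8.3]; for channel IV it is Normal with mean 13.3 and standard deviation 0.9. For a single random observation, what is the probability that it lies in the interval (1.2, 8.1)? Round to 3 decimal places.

Conditional on each channel, P(1.2 < X < 8.1): I: 0.335277; II: 0.00545678; III: 0.971831; IV: 3.78468e-09.
By total probability, P(1.2 < X < 8.1) = 0.31·0.335277 + 0.27·0.00545678 + 0.19·0.971831 + 0.23·3.78468e-09 = 0.290057.

0.290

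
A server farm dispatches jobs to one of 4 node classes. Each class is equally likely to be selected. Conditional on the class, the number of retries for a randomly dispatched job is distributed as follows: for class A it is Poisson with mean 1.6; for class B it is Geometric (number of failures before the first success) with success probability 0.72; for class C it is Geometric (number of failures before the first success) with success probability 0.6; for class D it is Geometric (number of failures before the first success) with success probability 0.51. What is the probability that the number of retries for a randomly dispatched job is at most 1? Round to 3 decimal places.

Conditional on each class, P(X ≤ 1): A: 0.524931; B: 0.9216; C: 0.84; D: 0.7599.
By total probability, P(X ≤ 1) = 0.25·0.524931 + 0.25·0.9216 + 0.25·0.84 + 0.25·0.7599 = 0.761608.

0.762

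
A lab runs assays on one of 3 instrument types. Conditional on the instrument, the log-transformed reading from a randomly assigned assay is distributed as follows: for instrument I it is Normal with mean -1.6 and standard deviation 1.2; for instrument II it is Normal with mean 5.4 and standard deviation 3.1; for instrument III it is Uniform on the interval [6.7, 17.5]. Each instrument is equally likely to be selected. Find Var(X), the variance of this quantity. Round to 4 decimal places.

Per component, I: μ=-1.6, E[X²]=4; II: μ=5.4, E[X²]=38.77; III: μ=12.1, E[X²]=156.13.
E[X] = 0.333333·-1.6 + 0.333333·5.4 + 0.333333·12.1 = 5.3.
E[X²] = 0.333333·4 + 0.333333·38.77 + 0.333333·156.13 = 66.3.
Var(X) = E[X²] − (E[X])² = 66.3 − 28.09 = 38.21.

38.2100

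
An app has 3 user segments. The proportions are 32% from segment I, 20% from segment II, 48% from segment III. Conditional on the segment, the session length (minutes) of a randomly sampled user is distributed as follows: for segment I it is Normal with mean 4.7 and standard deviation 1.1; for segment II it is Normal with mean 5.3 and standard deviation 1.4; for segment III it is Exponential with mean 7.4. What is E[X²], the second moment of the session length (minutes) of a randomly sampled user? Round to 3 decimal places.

For each component E[X²] = Var + (mean)², giving I: 23.3; II: 30.05; III: 109.52.
Overall E[X²] = 0.32·23.3 + 0.2·30.05 + 0.48·109.52 = 66.0356.

66.036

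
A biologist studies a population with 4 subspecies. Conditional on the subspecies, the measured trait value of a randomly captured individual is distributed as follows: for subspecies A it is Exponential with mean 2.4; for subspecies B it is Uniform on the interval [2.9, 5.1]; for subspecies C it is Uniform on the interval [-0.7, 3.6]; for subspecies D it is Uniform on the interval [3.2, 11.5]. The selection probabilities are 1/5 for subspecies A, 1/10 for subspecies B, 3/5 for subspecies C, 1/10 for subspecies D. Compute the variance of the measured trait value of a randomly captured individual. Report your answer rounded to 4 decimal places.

Per component, A: μ=2.4, E[X²]=11.52; B: μ=4, E[X²]=16.4033; C: μ=1.45, E[X²]=3.64333; D: μ=7.35, E[X²]=59.7633.
E[X] = 0.2·2.4 + 0.1·4 + 0.6·1.45 + 0.1·7.35 = 2.485.
E[X²] = 0.2·11.52 + 0.1·16.4033 + 0.6·3.64333 + 0.1·59.7633 = 12.1067.
Var(X) = E[X²] − (E[X])² = 12.1067 − 6.17523 = 5.93144.

5.9314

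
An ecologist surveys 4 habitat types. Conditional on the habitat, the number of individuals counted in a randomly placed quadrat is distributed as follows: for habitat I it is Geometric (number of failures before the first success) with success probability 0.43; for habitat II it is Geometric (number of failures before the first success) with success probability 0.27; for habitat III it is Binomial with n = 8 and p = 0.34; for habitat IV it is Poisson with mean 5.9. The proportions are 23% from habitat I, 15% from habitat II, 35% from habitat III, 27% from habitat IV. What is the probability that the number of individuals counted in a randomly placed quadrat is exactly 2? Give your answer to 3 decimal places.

0.160

Conditional on each habitat, P(X = 2): I: 0.139707; II: 0.143883; III: 0.267534; IV: 0.04768.
By total probability, P(X = 2) = 0.23·0.139707 + 0.15·0.143883 + 0.35·0.267534 + 0.27·0.04768 = 0.160226.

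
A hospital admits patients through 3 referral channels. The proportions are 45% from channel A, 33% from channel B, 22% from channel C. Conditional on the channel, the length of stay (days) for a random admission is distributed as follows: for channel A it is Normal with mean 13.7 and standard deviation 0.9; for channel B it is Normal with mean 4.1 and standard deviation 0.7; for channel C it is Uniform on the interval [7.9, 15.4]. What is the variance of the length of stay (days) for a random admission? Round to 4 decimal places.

Per component, A: μ=13.7, E[X²]=188.5; B: μ=4.1, E[X²]=17.3; C: μ=11.65, E[X²]=140.41.
E[X] = 0.45·13.7 + 0.33·4.1 + 0.22·11.65 = 10.081.
E[X²] = 0.45·188.5 + 0.33·17.3 + 0.22·140.41 = 121.424.
Var(X) = E[X²] − (E[X])² = 121.424 − 101.627 = 19.7976.

19.7976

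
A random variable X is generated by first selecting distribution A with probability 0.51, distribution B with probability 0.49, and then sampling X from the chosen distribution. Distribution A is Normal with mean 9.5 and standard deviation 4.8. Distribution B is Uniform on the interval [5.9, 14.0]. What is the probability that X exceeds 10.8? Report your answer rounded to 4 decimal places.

0.3941

Conditional on each component, P(X > 10.8): A: 0.39326; B: 0.395062.
By total probability, P(X > 10.8) = 0.51·0.39326 + 0.49·0.395062 = 0.394143.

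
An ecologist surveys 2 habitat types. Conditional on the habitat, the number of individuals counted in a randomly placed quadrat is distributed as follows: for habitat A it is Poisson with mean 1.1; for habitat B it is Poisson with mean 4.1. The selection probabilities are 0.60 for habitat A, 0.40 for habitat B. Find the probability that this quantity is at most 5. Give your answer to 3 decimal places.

Conditional on each habitat, P(X ≤ 5): A: 0.999032; B: 0.769312.
By total probability, P(X ≤ 5) = 0.6·0.999032 + 0.4·0.769312 = 0.907144.

0.907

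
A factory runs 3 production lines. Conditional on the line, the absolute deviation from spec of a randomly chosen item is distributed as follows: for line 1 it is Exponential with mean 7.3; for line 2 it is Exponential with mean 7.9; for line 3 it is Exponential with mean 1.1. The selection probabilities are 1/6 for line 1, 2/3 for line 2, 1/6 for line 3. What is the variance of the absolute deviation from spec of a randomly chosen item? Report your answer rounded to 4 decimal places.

Per component, 1: μ=7.3, E[X²]=106.58; 2: μ=7.9, E[X²]=124.82; 3: μ=1.1, E[X²]=2.42.
E[X] = 0.166667·7.3 + 0.666667·7.9 + 0.166667·1.1 = 6.66667.
E[X²] = 0.166667·106.58 + 0.666667·124.82 + 0.166667·2.42 = 101.38.
Var(X) = E[X²] − (E[X])² = 101.38 − 44.4444 = 56.9356.

56.9356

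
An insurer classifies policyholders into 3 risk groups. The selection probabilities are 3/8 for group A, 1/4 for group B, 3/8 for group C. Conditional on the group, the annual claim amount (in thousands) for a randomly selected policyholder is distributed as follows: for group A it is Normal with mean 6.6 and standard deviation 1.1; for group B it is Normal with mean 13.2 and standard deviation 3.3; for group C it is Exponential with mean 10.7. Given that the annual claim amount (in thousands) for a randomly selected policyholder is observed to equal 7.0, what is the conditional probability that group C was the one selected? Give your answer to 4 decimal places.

Likelihoods f(7.0 | ·): A: 0.339472; B: 0.0206967; C: 0.0485846.
Posterior ∝ prior × likelihood. Numerator for C: 0.375·0.0485846 = 0.0182192.
Normalizing constant: 0.375·0.339472 + 0.25·0.0206967 + 0.375·0.0485846 = 0.150695.
P(C | observation) = 0.0182192 / 0.150695 = 0.120901.

0.1209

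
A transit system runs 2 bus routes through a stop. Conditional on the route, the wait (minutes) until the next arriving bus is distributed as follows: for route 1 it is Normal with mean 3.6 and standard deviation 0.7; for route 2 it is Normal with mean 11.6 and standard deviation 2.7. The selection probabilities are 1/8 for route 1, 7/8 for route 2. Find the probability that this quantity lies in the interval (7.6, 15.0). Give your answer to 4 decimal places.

0.7234

Conditional on each route, P(7.6 < X < 15.0): 1: 5.50829e-09; 2: 0.826792.
By total probability, P(7.6 < X < 15.0) = 0.125·5.50829e-09 + 0.875·0.826792 = 0.723443.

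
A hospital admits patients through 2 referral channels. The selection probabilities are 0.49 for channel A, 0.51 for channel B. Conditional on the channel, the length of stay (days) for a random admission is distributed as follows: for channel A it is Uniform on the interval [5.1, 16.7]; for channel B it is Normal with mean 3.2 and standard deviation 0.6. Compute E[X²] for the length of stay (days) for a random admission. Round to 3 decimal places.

69.117

For each component E[X²] = Var + (mean)², giving A: 130.023; B: 10.6.
Overall E[X²] = 0.49·130.023 + 0.51·10.6 = 69.1174.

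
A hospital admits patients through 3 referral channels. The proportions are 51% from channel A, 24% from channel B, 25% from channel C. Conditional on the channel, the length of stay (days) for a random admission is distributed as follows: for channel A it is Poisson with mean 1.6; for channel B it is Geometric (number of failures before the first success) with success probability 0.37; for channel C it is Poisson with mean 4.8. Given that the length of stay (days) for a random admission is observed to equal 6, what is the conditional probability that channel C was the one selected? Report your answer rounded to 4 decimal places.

0.8147

Likelihoods P(X=6 | ·): A: 0.00470453; B: 0.0231337; C: 0.139798.
Posterior ∝ prior × likelihood. Numerator for C: 0.25·0.139798 = 0.0349495.
Normalizing constant: 0.51·0.00470453 + 0.24·0.0231337 + 0.25·0.139798 = 0.0429009.
P(C | observation) = 0.0349495 / 0.0429009 = 0.814657.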